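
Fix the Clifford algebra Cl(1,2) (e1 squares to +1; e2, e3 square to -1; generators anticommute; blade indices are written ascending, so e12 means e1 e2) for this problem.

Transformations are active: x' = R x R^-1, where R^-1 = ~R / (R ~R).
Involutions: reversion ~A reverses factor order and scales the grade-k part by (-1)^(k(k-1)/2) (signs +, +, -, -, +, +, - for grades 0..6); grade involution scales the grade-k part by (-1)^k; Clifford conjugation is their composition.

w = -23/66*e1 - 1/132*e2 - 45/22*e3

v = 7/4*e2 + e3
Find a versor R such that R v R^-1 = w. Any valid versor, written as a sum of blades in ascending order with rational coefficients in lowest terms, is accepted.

Equal squares first: v^2 = w^2 = -65/16. Then v + w = -23/66*e1 + 115/66*e2 - 23/22*e3 is a versor taking v to w, provided it is invertible.
Answer: -23/66*e1 + 115/66*e2 - 23/22*e3


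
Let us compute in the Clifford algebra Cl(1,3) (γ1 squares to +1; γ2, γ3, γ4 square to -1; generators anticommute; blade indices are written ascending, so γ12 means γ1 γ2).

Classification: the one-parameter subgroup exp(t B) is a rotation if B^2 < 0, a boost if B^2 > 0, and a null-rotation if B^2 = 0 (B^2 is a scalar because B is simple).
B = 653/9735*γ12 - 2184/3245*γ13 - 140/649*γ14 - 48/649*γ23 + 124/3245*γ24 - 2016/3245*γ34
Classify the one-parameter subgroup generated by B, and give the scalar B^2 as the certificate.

B^2 term by term: the squares give (653/9735)^2*(γ12)^2 + (-2184/3245)^2*(γ13)^2 + (-140/649)^2*(γ14)^2 + (-48/649)^2*(γ23)^2 + (124/3245)^2*(γ24)^2 + (-2016/3245)^2*(γ34)^2 = 426409/94770225*(+1) + 4769856/10530025*(+1) + 19600/421201*(+1) + 2304/421201*(-1) + 15376/10530025*(-1) + 4064256/10530025*(-1) = 1/9 (each basis 2-blade squares to minus the product of its generators' squares); cross terms between blades sharing an index anticommute and cancel; the commuting (index-disjoint) pairs give grade-4 terms 2*c*c'*(blade product), which cancel blade by blade — γ1234: -877632/10530025 + 541632/10530025 + 13440/421201 = 0 — confirming B is simple. So B^2 = 1/9.
Answer: boost, certificate B^2 = 1/9. The scalar 1/9 is the complete invariant here: its sign names the subgroup type.


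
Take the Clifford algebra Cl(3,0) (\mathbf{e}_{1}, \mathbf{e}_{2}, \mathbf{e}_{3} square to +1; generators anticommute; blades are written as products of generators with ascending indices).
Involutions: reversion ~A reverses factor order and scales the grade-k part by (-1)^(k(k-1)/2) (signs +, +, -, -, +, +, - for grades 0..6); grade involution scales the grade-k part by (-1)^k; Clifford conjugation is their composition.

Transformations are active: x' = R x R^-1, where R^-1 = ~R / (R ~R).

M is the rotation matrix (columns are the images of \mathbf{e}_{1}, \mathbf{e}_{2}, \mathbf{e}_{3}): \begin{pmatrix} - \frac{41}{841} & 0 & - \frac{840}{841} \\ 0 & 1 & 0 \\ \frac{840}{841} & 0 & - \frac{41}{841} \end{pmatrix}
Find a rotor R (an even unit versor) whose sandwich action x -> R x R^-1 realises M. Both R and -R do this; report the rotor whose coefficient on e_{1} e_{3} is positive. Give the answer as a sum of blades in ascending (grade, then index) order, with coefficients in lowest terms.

Method: write R = a + b12*e_{1} e_{2} + b13*e_{1} e_{3} + b23*e_{2} e_{3} with a^2 + b12^2 + b13^2 + b23^2 = 1 (so R^-1 = ~R). Expanding the columns R e_j ~R gives tr M = 4a^2 - 1 and, from the antisymmetric part, M21 - M12 = -4a*b12, M13 - M31 = 4a*b13, M32 - M23 = -4a*b23.
Here tr M = \frac{759}{841}, so a^2 = (1 + tr M)/4 = \frac{400}{841} and a = ±\frac{20}{29}. Taking a = \frac{20}{29}: M21 - M12 = 0, M13 - M31 = -\frac{1680}{841}, M32 - M23 = 0, giving b12 = 0, b13 = -\frac{21}{29}, b23 = 0, i.e. R = \frac{20}{29} - \frac{21}{29} e_{1} e_{3}.
Its e_{1} e_{3} coefficient is negative, so report the other preimage -R.
Answer: -\frac{20}{29} + \frac{21}{29} e_{1} e_{3}. Note: both R and -R realise this M (trace \frac{759}{841}); the covering map identifies them, and the e_{1} e_{3}-coefficient sign is the tie-breaker.


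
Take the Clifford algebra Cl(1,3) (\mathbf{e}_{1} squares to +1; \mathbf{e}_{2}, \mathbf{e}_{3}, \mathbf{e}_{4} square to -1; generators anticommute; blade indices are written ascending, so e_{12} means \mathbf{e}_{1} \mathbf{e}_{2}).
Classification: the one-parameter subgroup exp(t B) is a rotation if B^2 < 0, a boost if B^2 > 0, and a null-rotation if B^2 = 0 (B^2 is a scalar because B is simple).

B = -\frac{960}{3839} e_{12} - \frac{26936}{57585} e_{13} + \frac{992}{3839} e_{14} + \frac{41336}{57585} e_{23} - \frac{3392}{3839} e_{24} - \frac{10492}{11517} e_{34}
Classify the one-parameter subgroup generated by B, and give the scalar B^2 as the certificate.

B^2 term by term: the squares give (-\frac{960}{3839})^2*(e_{12})^2 + (-\frac{26936}{57585})^2*(e_{13})^2 + (\frac{992}{3839})^2*(e_{14})^2 + (\frac{41336}{57585})^2*(e_{23})^2 + (-\frac{3392}{3839})^2*(e_{24})^2 + (-\frac{10492}{11517})^2*(e_{34})^2 = \frac{921600}{14737921}*(+1) + \frac{725548096}{3316032225}*(+1) + \frac{984064}{14737921}*(+1) + \frac{1708664896}{3316032225}*(-1) + \frac{11505664}{14737921}*(-1) + \frac{110082064}{132641289}*(-1) = -\frac{16}{9} (each basis 2-blade squares to minus the product of its generators' squares); cross terms between blades sharing an index anticommute and cancel; the commuting (index-disjoint) pairs give grade-4 terms 2*c*c'*(blade product), which cancel blade by blade — e_{1234}: \frac{6714880}{14737921} - \frac{182733824}{221068815} + \frac{82010624}{221068815} = 0 — confirming B is simple. So B^2 = -\frac{16}{9}.
Answer: rotation, certificate B^2 = -\frac{16}{9}. Note: conjugating B changes its blade decomposition but never the scalar B^2 = -\frac{16}{9}, whose sign settles the classification.


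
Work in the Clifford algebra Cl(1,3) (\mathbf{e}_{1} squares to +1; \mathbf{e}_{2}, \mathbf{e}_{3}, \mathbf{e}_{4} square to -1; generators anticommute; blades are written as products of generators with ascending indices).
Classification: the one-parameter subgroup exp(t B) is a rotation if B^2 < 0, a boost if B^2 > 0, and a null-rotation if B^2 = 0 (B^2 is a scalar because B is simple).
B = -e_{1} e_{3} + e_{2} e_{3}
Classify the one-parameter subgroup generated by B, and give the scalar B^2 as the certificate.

B^2 term by term: the squares give (-1)^2*(e_{1} e_{3})^2 + (1)^2*(e_{2} e_{3})^2 = 1*(+1) + 1*(-1) = 0 (each basis 2-blade squares to minus the product of its generators' squares); cross terms between blades sharing an index anticommute and cancel. So B^2 = 0.
Answer: null-rotation, certificate B^2 = 0. No conjugation can change B^2 = 0; the sign gives the class.


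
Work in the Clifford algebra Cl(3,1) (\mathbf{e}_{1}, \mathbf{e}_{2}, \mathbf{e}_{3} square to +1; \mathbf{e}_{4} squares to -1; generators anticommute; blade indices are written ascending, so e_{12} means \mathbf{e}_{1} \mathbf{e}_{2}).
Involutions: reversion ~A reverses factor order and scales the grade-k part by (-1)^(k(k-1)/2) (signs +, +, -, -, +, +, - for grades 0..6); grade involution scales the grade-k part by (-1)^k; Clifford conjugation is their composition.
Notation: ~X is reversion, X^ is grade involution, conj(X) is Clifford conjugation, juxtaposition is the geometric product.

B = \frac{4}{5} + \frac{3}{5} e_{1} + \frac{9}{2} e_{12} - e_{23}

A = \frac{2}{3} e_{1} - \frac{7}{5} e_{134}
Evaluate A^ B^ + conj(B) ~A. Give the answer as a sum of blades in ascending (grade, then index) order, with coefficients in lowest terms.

first term: \frac{2}{5} - \frac{8}{15} e_{1} - 3 e_{2} - \frac{21}{25} e_{34} + \frac{2}{3} e_{123} + \frac{7}{5} e_{124} + \frac{28}{25} e_{134} + \frac{63}{10} e_{234}
second term: -\frac{2}{5} + \frac{8}{15} e_{1} + 3 e_{2} - \frac{21}{25} e_{34} + \frac{2}{3} e_{123} + \frac{7}{5} e_{124} + \frac{28}{25} e_{134} + \frac{63}{10} e_{234}
Answer: -\frac{42}{25} e_{34} + \frac{4}{3} e_{123} + \frac{14}{5} e_{124} + \frac{56}{25} e_{134} + \frac{63}{5} e_{234}


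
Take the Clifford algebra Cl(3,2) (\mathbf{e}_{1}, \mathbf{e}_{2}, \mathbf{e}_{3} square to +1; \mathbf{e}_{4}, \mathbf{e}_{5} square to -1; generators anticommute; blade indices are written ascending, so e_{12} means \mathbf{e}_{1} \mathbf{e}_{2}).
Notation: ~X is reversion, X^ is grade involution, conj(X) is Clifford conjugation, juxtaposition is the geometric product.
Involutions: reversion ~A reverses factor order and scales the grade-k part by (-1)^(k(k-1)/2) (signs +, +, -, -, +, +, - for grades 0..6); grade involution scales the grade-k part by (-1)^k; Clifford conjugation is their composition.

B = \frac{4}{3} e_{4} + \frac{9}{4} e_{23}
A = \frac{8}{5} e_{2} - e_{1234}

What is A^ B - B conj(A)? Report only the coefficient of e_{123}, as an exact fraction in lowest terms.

first term: -\frac{18}{5} e_{3} + \frac{9}{4} e_{14} - \frac{32}{15} e_{24} + \frac{4}{3} e_{123}
second term: \frac{18}{5} e_{3} + \frac{9}{4} e_{14} + \frac{32}{15} e_{24} - \frac{4}{3} e_{123}
Answer: \frac{8}{3}


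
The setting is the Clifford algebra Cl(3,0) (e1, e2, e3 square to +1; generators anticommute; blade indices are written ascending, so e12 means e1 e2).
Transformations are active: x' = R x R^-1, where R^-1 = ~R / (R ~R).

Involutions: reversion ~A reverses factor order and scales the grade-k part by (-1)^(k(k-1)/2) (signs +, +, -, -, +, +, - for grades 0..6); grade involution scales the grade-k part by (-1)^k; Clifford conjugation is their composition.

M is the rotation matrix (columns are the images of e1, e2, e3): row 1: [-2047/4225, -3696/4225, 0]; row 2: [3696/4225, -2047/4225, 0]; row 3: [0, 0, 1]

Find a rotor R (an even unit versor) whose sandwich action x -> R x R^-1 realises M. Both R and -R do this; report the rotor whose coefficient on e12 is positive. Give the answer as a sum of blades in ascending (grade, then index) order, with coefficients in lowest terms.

Method: write R = a + b12*e12 + b13*e13 + b23*e23 with a^2 + b12^2 + b13^2 + b23^2 = 1 (so R^-1 = ~R). Expanding the columns R e_j ~R gives tr M = 4a^2 - 1 and, from the antisymmetric part, M21 - M12 = -4a*b12, M13 - M31 = 4a*b13, M32 - M23 = -4a*b23.
Here tr M = 131/4225, so a^2 = (1 + tr M)/4 = 1089/4225 and a = ±33/65. Taking a = 33/65: M21 - M12 = 7392/4225, M13 - M31 = 0, M32 - M23 = 0, giving b12 = -56/65, b13 = 0, b23 = 0, i.e. R = 33/65 - 56/65*e12.
Its e12 coefficient is negative, so report the other preimage -R.
Answer: -33/65 + 56/65*e12. Key observation: the double cover Spin(3) -> SO(3) sends R and -R to the same matrix (trace 131/4225 here), so the stated sign of the e12 coefficient is what selects one sheet.


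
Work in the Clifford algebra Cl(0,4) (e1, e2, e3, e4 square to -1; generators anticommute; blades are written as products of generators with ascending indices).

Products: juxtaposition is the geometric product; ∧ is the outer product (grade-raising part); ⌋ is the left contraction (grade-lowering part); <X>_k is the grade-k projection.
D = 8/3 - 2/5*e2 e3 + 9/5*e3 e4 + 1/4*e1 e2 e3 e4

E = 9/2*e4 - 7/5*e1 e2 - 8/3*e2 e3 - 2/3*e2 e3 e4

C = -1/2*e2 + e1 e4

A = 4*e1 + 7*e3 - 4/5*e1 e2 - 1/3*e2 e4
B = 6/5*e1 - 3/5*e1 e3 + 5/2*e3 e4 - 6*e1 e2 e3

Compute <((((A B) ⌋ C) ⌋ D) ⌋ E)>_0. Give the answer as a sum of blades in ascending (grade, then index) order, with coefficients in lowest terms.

step 1: -24/5 - 21/5*e1 - 24/25*e2 - 12/5*e3 - 35/2*e4 + 42*e1 e2 - 42/5*e1 e3 + 3547/150*e2 e3 - 2/5*e1 e2 e4 + 8*e1 e3 e4 - 11/5*e1 e2 e3 e4
step 2: -12/25 - 35/2*e1 + 12/5*e2 + 21/5*e4 - 24/5*e1 e4
step 3: -32/25 + 213/25*e3 + 174/125*e2 e3 - 108/125*e3 e4 + 21/20*e1 e2 e3 + 3/5*e1 e3 e4 + 35/8*e2 e3 e4 - 3/25*e1 e2 e3 e4
step 4: 1193/1500 - 2912/125*e2 - 604/125*e4 + 224/125*e1 e2 + 256/75*e2 e3 - 142/25*e2 e4 + 64/75*e2 e3 e4
step 5: 1193/1500
Answer: 1193/1500


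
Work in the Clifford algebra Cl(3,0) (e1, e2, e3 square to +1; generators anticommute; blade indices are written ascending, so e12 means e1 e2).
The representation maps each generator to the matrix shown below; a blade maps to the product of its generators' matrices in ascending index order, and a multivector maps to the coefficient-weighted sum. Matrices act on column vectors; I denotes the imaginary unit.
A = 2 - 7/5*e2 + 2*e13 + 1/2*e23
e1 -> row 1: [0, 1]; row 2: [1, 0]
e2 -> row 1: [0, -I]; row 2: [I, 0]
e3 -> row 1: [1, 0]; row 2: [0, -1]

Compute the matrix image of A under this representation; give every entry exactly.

Bivector images (products of the table entries): rho(e13) = rho(e1)rho(e3) = row 1: [0, -1]; row 2: [1, 0]; rho(e23) = rho(e2)rho(e3) = row 1: [0, I]; row 2: [I, 0].
M = (2)*1 + (-7/5)*rho(e2) + (2)*rho(e13) + (1/2)*rho(e23), summed entrywise (1 is the identity matrix):
Answer: row 1: [2, -2 + 19*I/10]; row 2: [2 - 9*I/10, 2]


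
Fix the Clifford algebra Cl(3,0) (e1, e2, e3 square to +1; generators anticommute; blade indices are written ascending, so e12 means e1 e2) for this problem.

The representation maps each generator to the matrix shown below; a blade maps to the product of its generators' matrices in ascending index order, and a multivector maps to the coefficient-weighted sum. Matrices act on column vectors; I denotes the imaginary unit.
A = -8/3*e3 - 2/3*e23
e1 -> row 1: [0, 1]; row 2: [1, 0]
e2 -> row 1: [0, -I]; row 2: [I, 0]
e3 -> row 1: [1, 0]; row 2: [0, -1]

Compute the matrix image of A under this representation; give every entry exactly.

Bivector images (products of the table entries): rho(e23) = rho(e2)rho(e3) = row 1: [0, I]; row 2: [I, 0].
M = (-8/3)*rho(e3) + (-2/3)*rho(e23), summed entrywise:
Answer: row 1: [-8/3, -2*I/3]; row 2: [-2*I/3, 8/3]


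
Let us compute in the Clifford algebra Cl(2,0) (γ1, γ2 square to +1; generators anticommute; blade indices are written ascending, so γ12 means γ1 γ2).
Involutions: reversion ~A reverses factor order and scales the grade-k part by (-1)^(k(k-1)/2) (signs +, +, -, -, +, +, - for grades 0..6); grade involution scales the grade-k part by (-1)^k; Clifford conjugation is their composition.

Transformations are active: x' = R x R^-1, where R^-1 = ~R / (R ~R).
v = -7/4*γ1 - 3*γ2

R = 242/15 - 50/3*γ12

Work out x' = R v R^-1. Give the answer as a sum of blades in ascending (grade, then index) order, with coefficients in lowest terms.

~R = 242/15 + 50/3*γ12, and R ~R = 121064/225, so R^-1 = ~R / (121064/225).
R v = 653/30*γ1 - 2327/30*γ2
Answer: 46236/15133*γ1 - 99971/60532*γ2


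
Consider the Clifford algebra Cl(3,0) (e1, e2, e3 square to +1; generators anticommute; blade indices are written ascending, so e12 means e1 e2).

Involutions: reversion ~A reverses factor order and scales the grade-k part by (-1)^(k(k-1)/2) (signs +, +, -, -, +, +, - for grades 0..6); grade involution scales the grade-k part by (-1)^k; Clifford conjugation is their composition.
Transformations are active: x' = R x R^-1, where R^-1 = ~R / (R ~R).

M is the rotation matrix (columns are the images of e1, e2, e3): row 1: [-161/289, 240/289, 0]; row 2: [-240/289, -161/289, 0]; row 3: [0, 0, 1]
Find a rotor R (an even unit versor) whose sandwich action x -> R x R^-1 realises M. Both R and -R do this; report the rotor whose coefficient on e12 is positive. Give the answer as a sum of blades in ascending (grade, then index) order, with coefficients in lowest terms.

Method: write R = a + b12*e12 + b13*e13 + b23*e23 with a^2 + b12^2 + b13^2 + b23^2 = 1 (so R^-1 = ~R). Expanding the columns R e_j ~R gives tr M = 4a^2 - 1 and, from the antisymmetric part, M21 - M12 = -4a*b12, M13 - M31 = 4a*b13, M32 - M23 = -4a*b23.
Here tr M = -33/289, so a^2 = (1 + tr M)/4 = 64/289 and a = ±8/17. Taking a = 8/17: M21 - M12 = -480/289, M13 - M31 = 0, M32 - M23 = 0, giving b12 = 15/17, b13 = 0, b23 = 0, i.e. R = 8/17 + 15/17*e12.
Its e12 coefficient is already positive.
Answer: 8/17 + 15/17*e12. Why the constraint matters: R and -R act identically through the sandwich — M has trace -33/289 either way — so only the sign condition on e12 picks one of the two preimages.


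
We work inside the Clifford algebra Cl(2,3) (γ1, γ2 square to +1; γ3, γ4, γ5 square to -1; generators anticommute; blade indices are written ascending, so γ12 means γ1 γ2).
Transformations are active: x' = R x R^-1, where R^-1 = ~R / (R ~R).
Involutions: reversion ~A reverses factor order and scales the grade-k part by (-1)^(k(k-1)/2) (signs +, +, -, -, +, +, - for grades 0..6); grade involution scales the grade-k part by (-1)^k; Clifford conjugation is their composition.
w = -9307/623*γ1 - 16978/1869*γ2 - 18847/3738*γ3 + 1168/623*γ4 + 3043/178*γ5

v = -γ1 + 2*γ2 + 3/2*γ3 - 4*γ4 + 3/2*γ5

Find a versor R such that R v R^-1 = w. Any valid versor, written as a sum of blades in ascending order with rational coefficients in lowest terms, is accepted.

Reasoning: v^2 = w^2 = -31/2 since conjugation preserves the quadratic form; R = v + w = -9930/623*γ1 - 13240/1869*γ2 - 6620/1869*γ3 - 1324/623*γ4 + 1655/89*γ5 is then valid when invertible, keeping its own part and reversing (v - w)/2.
Answer: -9930/623*γ1 - 13240/1869*γ2 - 6620/1869*γ3 - 1324/623*γ4 + 1655/89*γ5


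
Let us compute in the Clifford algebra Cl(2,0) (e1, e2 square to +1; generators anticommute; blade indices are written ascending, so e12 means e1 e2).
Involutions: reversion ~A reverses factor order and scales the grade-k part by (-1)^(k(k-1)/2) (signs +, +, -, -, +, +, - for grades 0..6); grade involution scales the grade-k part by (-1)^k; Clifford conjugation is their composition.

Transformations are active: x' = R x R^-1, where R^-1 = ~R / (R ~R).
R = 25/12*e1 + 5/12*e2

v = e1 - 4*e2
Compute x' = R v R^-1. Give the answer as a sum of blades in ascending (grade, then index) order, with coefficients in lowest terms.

~R = 25/12*e1 + 5/12*e2, and R ~R = 325/72, so R^-1 = ~R / (325/72).
R v = 5/12 - 35/4*e12
Answer: -8/13*e1 + 53/13*e2


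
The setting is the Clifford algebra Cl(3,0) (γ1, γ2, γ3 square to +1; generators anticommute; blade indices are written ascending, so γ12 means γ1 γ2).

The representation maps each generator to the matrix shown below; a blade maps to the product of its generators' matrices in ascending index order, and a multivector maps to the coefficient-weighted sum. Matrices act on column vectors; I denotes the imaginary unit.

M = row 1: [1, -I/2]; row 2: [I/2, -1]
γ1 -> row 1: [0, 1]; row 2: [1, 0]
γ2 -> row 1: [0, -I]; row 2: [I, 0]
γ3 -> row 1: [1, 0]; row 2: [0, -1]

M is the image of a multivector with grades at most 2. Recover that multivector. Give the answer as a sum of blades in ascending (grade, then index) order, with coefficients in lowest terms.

Method: 1, rho(γ1), rho(γ2), rho(γ3) form a trace-orthogonal basis of the 2x2 complex matrices (tr(X Y) = 2 if X = Y, else 0), so M = m0*1 + m1*rho(γ1) + m2*rho(γ2) + m3*rho(γ3) with m0 = tr(M)/2 = 0, m1 = tr(M rho(γ1))/2 = 0, m2 = tr(M rho(γ2))/2 = 1/2, m3 = tr(M rho(γ3))/2 = 1.
Multiplying table entries, the bivector images are rho(γ12) = I*rho(γ3), rho(γ13) = -I*rho(γ2), rho(γ23) = I*rho(γ1); with real blade coefficients the real parts of m0..m3 are the coefficients of 1, γ1, γ2, γ3 and the imaginary parts give the bivectors (γ23: Im m1, γ13: -Im m2, γ12: Im m3).
Answer: 1/2*γ2 + γ3


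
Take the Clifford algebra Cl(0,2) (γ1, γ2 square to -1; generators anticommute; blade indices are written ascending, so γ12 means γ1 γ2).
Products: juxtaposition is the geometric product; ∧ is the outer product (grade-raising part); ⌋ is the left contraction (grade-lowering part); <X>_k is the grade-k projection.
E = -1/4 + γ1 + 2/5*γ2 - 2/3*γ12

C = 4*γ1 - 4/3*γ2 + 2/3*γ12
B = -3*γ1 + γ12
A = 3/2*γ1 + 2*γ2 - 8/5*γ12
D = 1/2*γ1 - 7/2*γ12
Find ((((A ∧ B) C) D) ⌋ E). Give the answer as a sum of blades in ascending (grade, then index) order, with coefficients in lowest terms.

step 1: 6*γ12
step 2: -4 + 8*γ1 + 24*γ2
step 3: -4 - 86*γ1 + 28*γ2 + 2*γ12
step 4: 1157/15 - 68/3*γ1 - 884/15*γ2 + 8/3*γ12
Answer: 1157/15 - 68/3*γ1 - 884/15*γ2 + 8/3*γ12


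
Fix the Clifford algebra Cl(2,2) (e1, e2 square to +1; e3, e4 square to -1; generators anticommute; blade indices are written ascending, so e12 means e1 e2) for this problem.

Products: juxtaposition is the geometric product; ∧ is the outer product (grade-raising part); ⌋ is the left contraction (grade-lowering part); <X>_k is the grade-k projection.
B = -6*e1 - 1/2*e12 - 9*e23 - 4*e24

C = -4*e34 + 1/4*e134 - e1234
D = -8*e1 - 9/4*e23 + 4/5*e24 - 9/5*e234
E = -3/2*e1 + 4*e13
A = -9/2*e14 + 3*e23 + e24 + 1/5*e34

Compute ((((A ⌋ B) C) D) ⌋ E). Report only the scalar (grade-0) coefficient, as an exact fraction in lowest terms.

step 1: -31
step 2: 124*e34 - 31/4*e134 + 31*e1234
step 3: 279/5*e1 + 1116/5*e2 - 279/20*e12 - 124/5*e13 - 279/4*e14 - 496/5*e23 - 279*e24 + 62*e34 + 31/5*e123 + 279/16*e124 - 992*e134 + 248*e234
step 4: -1829/10 + 1116/5*e3
Answer: -1829/10


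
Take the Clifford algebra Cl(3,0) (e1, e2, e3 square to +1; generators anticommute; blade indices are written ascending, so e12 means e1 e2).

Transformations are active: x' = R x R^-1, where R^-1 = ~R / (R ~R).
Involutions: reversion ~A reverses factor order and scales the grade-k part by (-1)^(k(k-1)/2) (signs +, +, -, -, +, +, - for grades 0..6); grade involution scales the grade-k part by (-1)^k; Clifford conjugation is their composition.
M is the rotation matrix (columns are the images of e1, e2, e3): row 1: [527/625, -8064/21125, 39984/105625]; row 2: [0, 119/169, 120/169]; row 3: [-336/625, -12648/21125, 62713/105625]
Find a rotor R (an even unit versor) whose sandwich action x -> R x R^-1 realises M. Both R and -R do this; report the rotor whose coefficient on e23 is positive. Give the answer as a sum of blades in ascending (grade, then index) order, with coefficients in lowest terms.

Method: write R = a + b12*e12 + b13*e13 + b23*e23 with a^2 + b12^2 + b13^2 + b23^2 = 1 (so R^-1 = ~R). Expanding the columns R e_j ~R gives tr M = 4a^2 - 1 and, from the antisymmetric part, M21 - M12 = -4a*b12, M13 - M31 = 4a*b13, M32 - M23 = -4a*b23.
Here tr M = 226151/105625, so a^2 = (1 + tr M)/4 = 82944/105625 and a = ±288/325. Taking a = 288/325: M21 - M12 = 8064/21125, M13 - M31 = 96768/105625, M32 - M23 = -27648/21125, giving b12 = -7/65, b13 = 84/325, b23 = 24/65, i.e. R = 288/325 - 7/65*e12 + 84/325*e13 + 24/65*e23.
Its e23 coefficient is already positive.
Answer: 288/325 - 7/65*e12 + 84/325*e13 + 24/65*e23. Sheet selection: the two-to-one cover makes ±R indistinguishable at the matrix level (trace 226151/105625), so uniqueness comes from the required sign on e23.


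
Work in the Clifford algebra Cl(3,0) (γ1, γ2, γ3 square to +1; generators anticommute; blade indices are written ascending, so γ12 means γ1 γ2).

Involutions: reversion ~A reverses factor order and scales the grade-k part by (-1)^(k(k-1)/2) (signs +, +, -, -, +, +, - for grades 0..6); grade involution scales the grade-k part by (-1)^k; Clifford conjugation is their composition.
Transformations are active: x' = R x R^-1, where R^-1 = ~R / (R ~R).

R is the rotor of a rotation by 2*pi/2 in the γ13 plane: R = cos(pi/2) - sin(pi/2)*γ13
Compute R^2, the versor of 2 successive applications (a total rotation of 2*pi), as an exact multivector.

Rotor phase runs at HALF the rotation angle; powers of one rotor simply add phase, so after 2 steps in γ13 the phase is 2*pi/2 = pi and R^2 = cos(pi) - sin(pi)*γ13.
cos(pi) = -1 and sin(pi) = 0, so R^2 = -1. The total rotation 2*pi is 1 full turn, so every vector returns to itself, yet the rotor is -1, on the OTHER sheet of the double cover (an odd number of 2*pi turns).
Answer: -1


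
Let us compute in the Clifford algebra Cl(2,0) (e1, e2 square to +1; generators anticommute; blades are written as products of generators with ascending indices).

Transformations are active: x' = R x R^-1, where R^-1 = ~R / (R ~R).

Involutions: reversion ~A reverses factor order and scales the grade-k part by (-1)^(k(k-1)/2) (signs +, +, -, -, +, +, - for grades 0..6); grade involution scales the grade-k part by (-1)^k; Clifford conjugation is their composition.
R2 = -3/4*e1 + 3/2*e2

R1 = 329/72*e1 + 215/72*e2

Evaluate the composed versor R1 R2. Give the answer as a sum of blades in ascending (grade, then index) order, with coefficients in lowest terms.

Distribute over the terms of R1 (each basis-blade product reordered to ascending indices, repeated generators contracted through their squares):
(329/72*e1) R2 = -329/96 + 329/48*e1 e2
(215/72*e2) R2 = 215/48 + 215/96*e1 e2
Summing the partial products and collecting blades:
Answer: 101/96 + 291/32*e1 e2


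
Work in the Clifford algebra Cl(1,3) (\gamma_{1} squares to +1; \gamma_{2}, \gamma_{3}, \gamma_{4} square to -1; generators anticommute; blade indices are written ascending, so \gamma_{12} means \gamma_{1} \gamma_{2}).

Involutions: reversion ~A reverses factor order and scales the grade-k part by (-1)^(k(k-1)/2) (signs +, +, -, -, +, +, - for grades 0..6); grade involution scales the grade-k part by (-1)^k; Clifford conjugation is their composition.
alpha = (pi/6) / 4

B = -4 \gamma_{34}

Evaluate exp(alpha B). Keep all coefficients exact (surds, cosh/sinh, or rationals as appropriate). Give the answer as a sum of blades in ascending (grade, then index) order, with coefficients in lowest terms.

B^2 = (-4)^2*(\gamma_{34})^2 = 16*(-1) = -16 (a basis 2-blade squares to minus the product of its generators' squares).
B^2 = -16 — the series telescopes trigonometrically here: l = 4, alpha*l = \frac{\pi}{6}, so exp(alpha B) = cos(\frac{\pi}{6}) + (sin(\frac{\pi}{6})/4)*B = \frac{\sqrt{3}}{2} + (\frac{1}{8})*B.
Answer: \frac{\sqrt{3}}{2} - \frac{1}{2} \gamma_{34}


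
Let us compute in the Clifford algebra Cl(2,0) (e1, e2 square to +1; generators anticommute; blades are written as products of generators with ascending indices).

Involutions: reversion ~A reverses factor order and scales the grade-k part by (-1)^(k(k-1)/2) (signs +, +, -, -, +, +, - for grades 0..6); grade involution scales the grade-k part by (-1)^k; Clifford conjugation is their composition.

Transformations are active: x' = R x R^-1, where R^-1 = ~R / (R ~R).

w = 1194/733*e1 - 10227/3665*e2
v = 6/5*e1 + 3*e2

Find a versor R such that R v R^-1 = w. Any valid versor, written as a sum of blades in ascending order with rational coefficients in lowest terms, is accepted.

R = v + w = 10368/3665*e1 + 768/3665*e2 works: the equal norms (261/25) guarantee its sandwich swaps v into w.
Answer: 10368/3665*e1 + 768/3665*e2


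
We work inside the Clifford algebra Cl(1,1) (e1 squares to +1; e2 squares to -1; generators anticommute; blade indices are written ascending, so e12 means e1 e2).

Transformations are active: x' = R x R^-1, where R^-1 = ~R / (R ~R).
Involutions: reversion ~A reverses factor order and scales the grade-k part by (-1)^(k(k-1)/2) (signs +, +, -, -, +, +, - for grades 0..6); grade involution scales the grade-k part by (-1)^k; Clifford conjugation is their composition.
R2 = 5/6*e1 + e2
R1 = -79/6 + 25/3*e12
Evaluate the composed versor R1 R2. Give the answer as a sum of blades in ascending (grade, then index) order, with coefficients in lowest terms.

Distribute over the terms of R1 (each basis-blade product reordered to ascending indices, repeated generators contracted through their squares):
(-79/6) R2 = -395/36*e1 - 79/6*e2
(25/3*e12) R2 = -25/3*e1 - 125/18*e2
Summing the partial products and collecting blades:
Answer: -695/36*e1 - 181/9*e2


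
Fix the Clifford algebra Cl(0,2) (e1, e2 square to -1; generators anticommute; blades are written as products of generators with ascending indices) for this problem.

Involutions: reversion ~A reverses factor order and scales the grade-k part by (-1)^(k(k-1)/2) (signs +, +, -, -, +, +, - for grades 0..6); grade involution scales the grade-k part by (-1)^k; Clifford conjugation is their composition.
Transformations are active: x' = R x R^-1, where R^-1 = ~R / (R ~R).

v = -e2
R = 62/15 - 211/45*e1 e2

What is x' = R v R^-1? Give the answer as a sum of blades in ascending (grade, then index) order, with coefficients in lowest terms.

~R = 62/15 + 211/45*e1 e2, and R ~R = 79117/2025, so R^-1 = ~R / (79117/2025).
R v = -211/45*e1 - 62/15*e2
Answer: -78492/79117*e1 + 9925/79117*e2


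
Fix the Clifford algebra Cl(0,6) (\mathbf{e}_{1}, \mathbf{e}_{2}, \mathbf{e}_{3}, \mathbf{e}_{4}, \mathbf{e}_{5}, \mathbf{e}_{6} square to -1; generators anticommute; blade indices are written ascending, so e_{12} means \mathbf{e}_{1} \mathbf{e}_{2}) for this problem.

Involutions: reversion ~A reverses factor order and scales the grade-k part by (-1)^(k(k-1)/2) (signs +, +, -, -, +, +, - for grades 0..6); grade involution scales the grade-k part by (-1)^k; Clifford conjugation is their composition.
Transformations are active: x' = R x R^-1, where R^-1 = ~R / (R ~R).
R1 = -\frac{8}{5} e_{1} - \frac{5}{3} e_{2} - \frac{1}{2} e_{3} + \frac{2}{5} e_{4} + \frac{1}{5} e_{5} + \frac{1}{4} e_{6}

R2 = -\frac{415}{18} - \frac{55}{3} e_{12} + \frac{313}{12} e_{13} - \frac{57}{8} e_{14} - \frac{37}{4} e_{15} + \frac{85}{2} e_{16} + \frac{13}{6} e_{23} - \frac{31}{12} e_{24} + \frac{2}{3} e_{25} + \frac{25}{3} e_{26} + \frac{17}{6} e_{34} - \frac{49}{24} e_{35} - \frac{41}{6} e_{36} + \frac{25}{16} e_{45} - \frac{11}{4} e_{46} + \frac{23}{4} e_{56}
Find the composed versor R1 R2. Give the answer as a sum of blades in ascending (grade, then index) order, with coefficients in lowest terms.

Distribute over the terms of R1 (each basis-blade product reordered to ascending indices, repeated generators contracted through their squares):
(-\frac{8}{5} e_{1}) R2 = \frac{332}{9} e_{1} - \frac{88}{3} e_{2} + \frac{626}{15} e_{3} - \frac{57}{5} e_{4} - \frac{74}{5} e_{5} + 68 e_{6} - \frac{52}{15} e_{123} + \frac{62}{15} e_{124} - \frac{16}{15} e_{125} - \frac{40}{3} e_{126} - \frac{68}{15} e_{134} + \frac{49}{15} e_{135} + \frac{164}{15} e_{136} - \frac{5}{2} e_{145} + \frac{22}{5} e_{146} - \frac{46}{5} e_{156}
(-\frac{5}{3} e_{2}) R2 = \frac{275}{9} e_{1} + \frac{2075}{54} e_{2} + \frac{65}{18} e_{3} - \frac{155}{36} e_{4} + \frac{10}{9} e_{5} + \frac{125}{9} e_{6} + \frac{1565}{36} e_{123} - \frac{95}{8} e_{124} - \frac{185}{12} e_{125} + \frac{425}{6} e_{126} - \frac{85}{18} e_{234} + \frac{245}{72} e_{235} + \frac{205}{18} e_{236} - \frac{125}{48} e_{245} + \frac{55}{12} e_{246} - \frac{115}{12} e_{256}
(-\frac{1}{2} e_{3}) R2 = -\frac{313}{24} e_{1} - \frac{13}{12} e_{2} + \frac{415}{36} e_{3} + \frac{17}{12} e_{4} - \frac{49}{48} e_{5} - \frac{41}{12} e_{6} + \frac{55}{6} e_{123} - \frac{57}{16} e_{134} - \frac{37}{8} e_{135} + \frac{85}{4} e_{136} - \frac{31}{24} e_{234} + \frac{1}{3} e_{235} + \frac{25}{6} e_{236} - \frac{25}{32} e_{345} + \frac{11}{8} e_{346} - \frac{23}{8} e_{356}
(\frac{2}{5} e_{4}) R2 = -\frac{57}{20} e_{1} - \frac{31}{30} e_{2} + \frac{17}{15} e_{3} - \frac{83}{9} e_{4} - \frac{5}{8} e_{5} + \frac{11}{10} e_{6} - \frac{22}{3} e_{124} + \frac{313}{30} e_{134} + \frac{37}{10} e_{145} - 17 e_{146} + \frac{13}{15} e_{234} - \frac{4}{15} e_{245} - \frac{10}{3} e_{246} + \frac{49}{60} e_{345} + \frac{41}{15} e_{346} + \frac{23}{10} e_{456}
(\frac{1}{5} e_{5}) R2 = -\frac{37}{20} e_{1} + \frac{2}{15} e_{2} - \frac{49}{120} e_{3} + \frac{5}{16} e_{4} - \frac{83}{18} e_{5} - \frac{23}{20} e_{6} - \frac{11}{3} e_{125} + \frac{313}{60} e_{135} - \frac{57}{40} e_{145} - \frac{17}{2} e_{156} + \frac{13}{30} e_{235} - \frac{31}{60} e_{245} - \frac{5}{3} e_{256} + \frac{17}{30} e_{345} + \frac{41}{30} e_{356} + \frac{11}{20} e_{456}
(\frac{1}{4} e_{6}) R2 = \frac{85}{8} e_{1} + \frac{25}{12} e_{2} - \frac{41}{24} e_{3} - \frac{11}{16} e_{4} + \frac{23}{16} e_{5} - \frac{415}{72} e_{6} - \frac{55}{12} e_{126} + \frac{313}{48} e_{136} - \frac{57}{32} e_{146} - \frac{37}{16} e_{156} + \frac{13}{24} e_{236} - \frac{31}{48} e_{246} + \frac{1}{6} e_{256} + \frac{17}{24} e_{346} - \frac{49}{96} e_{356} + \frac{25}{64} e_{456}
Summing the partial products and collecting blades:
Answer: \frac{10859}{180} e_{1} + \frac{1241}{135} e_{2} + \frac{503}{9} e_{3} - \frac{8599}{360} e_{4} - \frac{2221}{120} e_{5} + \frac{8719}{120} e_{6} + \frac{8851}{180} e_{123} - \frac{603}{40} e_{124} - \frac{403}{20} e_{125} + \frac{635}{12} e_{126} + \frac{187}{80} e_{134} + \frac{463}{120} e_{135} + \frac{9289}{240} e_{136} - \frac{9}{40} e_{145} - \frac{2301}{160} e_{146} - \frac{1601}{80} e_{156} - \frac{1853}{360} e_{234} + \frac{1501}{360} e_{235} + \frac{1159}{72} e_{236} - \frac{271}{80} e_{245} + \frac{29}{48} e_{246} - \frac{133}{12} e_{256} + \frac{289}{480} e_{345} + \frac{289}{60} e_{346} - \frac{323}{160} e_{356} + \frac{1037}{320} e_{456}


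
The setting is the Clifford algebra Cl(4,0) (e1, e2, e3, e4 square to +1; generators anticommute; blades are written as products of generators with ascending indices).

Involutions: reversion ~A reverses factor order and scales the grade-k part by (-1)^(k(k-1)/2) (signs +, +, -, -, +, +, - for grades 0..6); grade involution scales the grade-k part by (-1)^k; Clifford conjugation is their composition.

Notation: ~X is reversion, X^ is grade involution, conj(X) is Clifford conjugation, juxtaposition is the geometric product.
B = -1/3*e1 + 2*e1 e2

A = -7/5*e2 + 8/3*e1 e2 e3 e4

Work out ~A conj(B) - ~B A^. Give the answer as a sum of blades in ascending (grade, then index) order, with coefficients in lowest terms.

first term: -14/5*e1 + 7/15*e1 e2 + 16/3*e3 e4 - 8/9*e2 e3 e4
second term: -14/5*e1 - 7/15*e1 e2 + 16/3*e3 e4 - 8/9*e2 e3 e4
Answer: 14/15*e1 e2


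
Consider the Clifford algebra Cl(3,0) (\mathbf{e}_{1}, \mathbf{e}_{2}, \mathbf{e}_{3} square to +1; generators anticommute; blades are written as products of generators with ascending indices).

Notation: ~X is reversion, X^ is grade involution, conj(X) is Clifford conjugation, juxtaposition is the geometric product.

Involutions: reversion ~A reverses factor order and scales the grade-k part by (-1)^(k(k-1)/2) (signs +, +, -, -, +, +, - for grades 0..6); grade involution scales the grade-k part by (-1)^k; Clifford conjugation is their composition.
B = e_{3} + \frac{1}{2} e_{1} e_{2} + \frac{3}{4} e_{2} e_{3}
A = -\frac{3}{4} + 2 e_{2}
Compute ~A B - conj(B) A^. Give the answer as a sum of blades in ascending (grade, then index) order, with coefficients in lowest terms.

first term: -e_{1} + \frac{3}{4} e_{3} - \frac{3}{8} e_{1} e_{2} + \frac{23}{16} e_{2} e_{3}
second term: e_{1} - \frac{3}{4} e_{3} + \frac{3}{8} e_{1} e_{2} - \frac{23}{16} e_{2} e_{3}
Answer: -2 e_{1} + \frac{3}{2} e_{3} - \frac{3}{4} e_{1} e_{2} + \frac{23}{8} e_{2} e_{3}


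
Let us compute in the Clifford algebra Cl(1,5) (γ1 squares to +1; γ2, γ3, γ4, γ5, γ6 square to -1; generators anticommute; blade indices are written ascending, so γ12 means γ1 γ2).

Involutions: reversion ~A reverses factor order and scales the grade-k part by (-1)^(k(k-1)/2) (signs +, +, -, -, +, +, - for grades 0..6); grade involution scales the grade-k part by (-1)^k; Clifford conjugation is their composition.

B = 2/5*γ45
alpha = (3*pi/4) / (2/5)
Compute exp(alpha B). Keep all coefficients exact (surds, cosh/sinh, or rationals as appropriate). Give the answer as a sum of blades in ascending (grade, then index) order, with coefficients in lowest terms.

B^2 = (2/5)^2*(γ45)^2 = 4/25*(-1) = -4/25 (a basis 2-blade squares to minus the product of its generators' squares).
B^2 = -4/25 — B^2 < 0, so the exponential closes trigonometrically: l = 2/5, alpha*l = 3*pi/4, so exp(alpha B) = cos(3*pi/4) + (sin(3*pi/4)/(2/5))*B = -sqrt(2)/2 + (5*sqrt(2)/4)*B.
Answer: -sqrt(2)/2 + sqrt(2)/2*γ45


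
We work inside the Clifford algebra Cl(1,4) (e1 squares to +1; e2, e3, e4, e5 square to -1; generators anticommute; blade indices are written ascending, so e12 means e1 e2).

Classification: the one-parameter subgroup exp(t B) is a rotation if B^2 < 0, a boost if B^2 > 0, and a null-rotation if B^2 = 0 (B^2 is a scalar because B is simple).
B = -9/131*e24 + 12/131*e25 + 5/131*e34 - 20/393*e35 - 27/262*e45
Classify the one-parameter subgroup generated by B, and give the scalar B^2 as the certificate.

B^2 term by term: the squares give (-9/131)^2*(e24)^2 + (12/131)^2*(e25)^2 + (5/131)^2*(e34)^2 + (-20/393)^2*(e35)^2 + (-27/262)^2*(e45)^2 = 81/17161*(-1) + 144/17161*(-1) + 25/17161*(-1) + 400/154449*(-1) + 729/68644*(-1) = -1/36 (each basis 2-blade squares to minus the product of its generators' squares); cross terms between blades sharing an index anticommute and cancel; the commuting (index-disjoint) pairs give grade-4 terms 2*c*c'*(blade product), which cancel blade by blade — e2345: -120/17161 + 120/17161 = 0 — confirming B is simple. So B^2 = -1/36.
Answer: rotation, certificate B^2 = -1/36. Key observation: B^2 = -1/36 is a conjugation invariant, so its sign decides the class regardless of the surface form of B.


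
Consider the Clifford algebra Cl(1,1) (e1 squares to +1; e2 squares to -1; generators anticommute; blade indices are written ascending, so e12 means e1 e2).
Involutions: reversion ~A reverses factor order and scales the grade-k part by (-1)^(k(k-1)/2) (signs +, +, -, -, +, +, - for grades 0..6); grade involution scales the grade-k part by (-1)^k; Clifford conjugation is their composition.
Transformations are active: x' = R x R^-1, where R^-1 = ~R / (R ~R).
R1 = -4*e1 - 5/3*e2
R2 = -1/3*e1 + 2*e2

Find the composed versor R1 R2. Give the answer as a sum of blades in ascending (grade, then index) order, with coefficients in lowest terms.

Distribute over the terms of R1 (each basis-blade product reordered to ascending indices, repeated generators contracted through their squares):
(-4*e1) R2 = 4/3 - 8*e12
(-5/3*e2) R2 = 10/3 - 5/9*e12
Summing the partial products and collecting blades:
Answer: 14/3 - 77/9*e12


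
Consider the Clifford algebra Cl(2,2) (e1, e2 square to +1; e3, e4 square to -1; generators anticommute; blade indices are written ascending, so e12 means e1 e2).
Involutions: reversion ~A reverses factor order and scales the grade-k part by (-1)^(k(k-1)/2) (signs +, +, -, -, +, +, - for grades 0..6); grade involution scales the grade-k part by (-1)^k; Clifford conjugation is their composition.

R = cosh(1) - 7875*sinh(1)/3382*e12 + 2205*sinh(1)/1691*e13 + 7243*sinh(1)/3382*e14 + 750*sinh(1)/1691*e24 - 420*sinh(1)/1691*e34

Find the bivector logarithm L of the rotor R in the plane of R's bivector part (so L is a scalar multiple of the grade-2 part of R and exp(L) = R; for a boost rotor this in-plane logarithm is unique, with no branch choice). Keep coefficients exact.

The scalar part of R is cosh(1), which fixes the rapidity magnitude through cosh (cosh is even, so it cannot fix the sign — the bivector part carries that); dividing the bivector part by sinh of the rapidity gives the plane, and L = rapidity * plane, where the joint sign ambiguity of (rapidity, plane) cancels in the product.
Concretely: cosh(rapidity) = cosh(1) gives rapidity = ±1, and since rapidity/sinh(rapidity) is even the sign is immaterial: L = (rapidity/sinh(rapidity)) * <R>_2 = (1/sinh(1)) * <R>_2.
Answer: -7875/3382*e12 + 2205/1691*e13 + 7243/3382*e14 + 750/1691*e24 - 420/1691*e34


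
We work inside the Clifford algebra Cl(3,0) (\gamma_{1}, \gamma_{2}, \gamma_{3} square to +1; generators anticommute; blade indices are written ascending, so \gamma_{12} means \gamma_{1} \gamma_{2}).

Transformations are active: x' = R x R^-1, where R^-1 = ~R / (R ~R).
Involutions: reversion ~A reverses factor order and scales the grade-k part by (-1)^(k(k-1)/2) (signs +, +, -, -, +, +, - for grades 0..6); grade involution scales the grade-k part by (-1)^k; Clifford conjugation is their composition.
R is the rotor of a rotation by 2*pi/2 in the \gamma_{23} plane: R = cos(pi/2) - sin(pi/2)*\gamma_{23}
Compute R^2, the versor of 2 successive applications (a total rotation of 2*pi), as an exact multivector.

The rotor phase is half the rotation angle and phases add under composition, so 2 steps in the \gamma_{23} plane accumulate phase 2*(pi/2) = \pi: R^2 = cos(\pi) - sin(\pi)*\gamma_{23}.
cos(\pi) = -1 and sin(\pi) = 0, so R^2 = -1. The total rotation 2*pi is 1 full turn, so every vector returns to itself, yet the rotor is -1, on the OTHER sheet of the double cover (an odd number of 2*pi turns).
Answer: -1


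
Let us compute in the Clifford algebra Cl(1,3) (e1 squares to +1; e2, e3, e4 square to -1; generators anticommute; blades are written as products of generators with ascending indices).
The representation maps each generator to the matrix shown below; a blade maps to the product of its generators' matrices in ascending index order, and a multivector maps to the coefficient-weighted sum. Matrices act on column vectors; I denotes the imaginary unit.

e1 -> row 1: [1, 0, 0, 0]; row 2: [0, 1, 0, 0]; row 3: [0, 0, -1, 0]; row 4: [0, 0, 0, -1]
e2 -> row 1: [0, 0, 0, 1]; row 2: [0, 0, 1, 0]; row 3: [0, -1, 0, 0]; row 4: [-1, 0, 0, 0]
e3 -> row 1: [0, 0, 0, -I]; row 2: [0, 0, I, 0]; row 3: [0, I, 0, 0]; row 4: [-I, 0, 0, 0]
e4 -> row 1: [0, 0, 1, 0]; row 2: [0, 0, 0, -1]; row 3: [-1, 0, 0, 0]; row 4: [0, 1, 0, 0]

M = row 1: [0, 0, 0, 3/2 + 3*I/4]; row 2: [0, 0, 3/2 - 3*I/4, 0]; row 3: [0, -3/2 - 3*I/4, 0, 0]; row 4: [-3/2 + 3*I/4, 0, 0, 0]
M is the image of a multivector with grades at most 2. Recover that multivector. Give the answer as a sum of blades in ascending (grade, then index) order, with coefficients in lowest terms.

Method: the blade images are trace-orthogonal — tr(rho(e_A) rho(e_B)^-1) = 4 if A = B and 0 otherwise — and rho(e_A)^-1 = (e_A)^2 * rho(e_A) with (e_A)^2 = +1 or -1, so the coefficient of e_A in the preimage is (e_A)^2 * tr(M rho(e_A))/4.
Nonzero projections over blades of grade <= 2: e2: (e2)^2 = -1, tr(M rho(e2)) = -6, coefficient 3/2; e3: (e3)^2 = -1, tr(M rho(e3)) = 3, coefficient -3/4. Every other blade of grade <= 2 projects to 0.
Answer: 3/2*e2 - 3/4*e3
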